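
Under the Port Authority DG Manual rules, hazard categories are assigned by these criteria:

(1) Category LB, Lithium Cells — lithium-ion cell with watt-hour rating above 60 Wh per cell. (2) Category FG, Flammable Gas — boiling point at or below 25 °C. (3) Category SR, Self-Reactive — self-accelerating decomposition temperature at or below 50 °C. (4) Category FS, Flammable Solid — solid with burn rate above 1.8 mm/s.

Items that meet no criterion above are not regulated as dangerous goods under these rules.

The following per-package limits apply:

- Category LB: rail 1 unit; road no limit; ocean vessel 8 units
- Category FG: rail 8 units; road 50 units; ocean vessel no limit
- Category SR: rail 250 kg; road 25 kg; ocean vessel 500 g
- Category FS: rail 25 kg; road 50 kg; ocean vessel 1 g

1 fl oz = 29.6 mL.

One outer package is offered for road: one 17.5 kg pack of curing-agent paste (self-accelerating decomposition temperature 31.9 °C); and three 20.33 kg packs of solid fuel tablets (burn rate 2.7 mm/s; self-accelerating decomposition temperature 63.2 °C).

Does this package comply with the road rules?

Self-accelerating decomposition temperature 31.9 °C meets the Category SR criterion (Self-Reactive), so the curing-agent paste is Category SR.
Burn rate 2.7 mm/s meets the Category FS criterion (Flammable Solid), so the solid fuel tablets are Category FS.
Category SR quantity: 17.5 kg.
17.5 kg ≤ 25 kg (road limit, Category SR) — within limit.
Category FS quantity: three 20.33 kg packs = 60.99 kg.
60.99 kg exceeds the road limit of 50 kg for Category FS.

No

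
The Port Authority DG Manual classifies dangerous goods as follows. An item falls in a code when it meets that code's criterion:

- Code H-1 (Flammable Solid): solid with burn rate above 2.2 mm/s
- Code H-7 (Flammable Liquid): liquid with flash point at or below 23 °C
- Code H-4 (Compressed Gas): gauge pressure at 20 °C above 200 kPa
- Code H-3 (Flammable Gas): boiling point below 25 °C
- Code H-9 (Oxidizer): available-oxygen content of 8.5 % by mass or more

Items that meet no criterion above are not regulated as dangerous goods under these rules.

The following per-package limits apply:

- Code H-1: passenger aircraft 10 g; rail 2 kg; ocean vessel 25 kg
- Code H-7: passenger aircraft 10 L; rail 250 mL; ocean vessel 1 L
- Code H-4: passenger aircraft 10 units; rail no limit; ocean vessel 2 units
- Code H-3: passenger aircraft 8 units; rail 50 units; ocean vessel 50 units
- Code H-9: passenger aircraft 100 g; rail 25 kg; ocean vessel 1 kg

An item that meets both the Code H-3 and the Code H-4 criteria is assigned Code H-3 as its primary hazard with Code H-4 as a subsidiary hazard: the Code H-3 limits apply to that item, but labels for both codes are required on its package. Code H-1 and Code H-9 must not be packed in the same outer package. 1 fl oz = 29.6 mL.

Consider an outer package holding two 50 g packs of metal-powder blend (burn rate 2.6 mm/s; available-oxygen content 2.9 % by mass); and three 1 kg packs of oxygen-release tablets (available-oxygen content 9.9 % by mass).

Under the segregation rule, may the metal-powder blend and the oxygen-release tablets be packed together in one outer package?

No

Burn rate 2.6 mm/s meets the Code H-1 criterion (Flammable Solid), so the metal-powder blend is Code H-1.
With available-oxygen content 9.9 % by mass (≥ 8.5 % by mass), the oxygen-release tablets fall in Code H-9.
Code H-1 and Code H-9 may not share an outer package.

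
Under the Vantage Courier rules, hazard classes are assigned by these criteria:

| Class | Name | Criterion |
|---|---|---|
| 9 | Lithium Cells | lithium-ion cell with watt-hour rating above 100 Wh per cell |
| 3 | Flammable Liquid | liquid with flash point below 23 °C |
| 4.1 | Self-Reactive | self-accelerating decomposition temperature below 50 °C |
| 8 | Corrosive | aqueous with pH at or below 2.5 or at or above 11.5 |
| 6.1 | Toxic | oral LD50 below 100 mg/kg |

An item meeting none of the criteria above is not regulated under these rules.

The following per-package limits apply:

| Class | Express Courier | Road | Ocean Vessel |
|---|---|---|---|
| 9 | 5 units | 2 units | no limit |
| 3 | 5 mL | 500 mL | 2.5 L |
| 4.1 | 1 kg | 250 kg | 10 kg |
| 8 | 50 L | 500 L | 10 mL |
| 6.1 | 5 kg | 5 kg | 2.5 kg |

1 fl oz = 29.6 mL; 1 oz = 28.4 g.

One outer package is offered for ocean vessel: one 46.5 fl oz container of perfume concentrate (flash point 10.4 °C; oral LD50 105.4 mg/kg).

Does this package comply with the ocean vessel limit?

Yes

With flash point 10.4 °C (< 23 °C), the perfume concentrate falls in Class 3.
Class 3 quantity: one 46.5 fl oz container = 1376.4 mL.
1376.4 mL is within the ocean vessel limit of 2.5 L for Class 3.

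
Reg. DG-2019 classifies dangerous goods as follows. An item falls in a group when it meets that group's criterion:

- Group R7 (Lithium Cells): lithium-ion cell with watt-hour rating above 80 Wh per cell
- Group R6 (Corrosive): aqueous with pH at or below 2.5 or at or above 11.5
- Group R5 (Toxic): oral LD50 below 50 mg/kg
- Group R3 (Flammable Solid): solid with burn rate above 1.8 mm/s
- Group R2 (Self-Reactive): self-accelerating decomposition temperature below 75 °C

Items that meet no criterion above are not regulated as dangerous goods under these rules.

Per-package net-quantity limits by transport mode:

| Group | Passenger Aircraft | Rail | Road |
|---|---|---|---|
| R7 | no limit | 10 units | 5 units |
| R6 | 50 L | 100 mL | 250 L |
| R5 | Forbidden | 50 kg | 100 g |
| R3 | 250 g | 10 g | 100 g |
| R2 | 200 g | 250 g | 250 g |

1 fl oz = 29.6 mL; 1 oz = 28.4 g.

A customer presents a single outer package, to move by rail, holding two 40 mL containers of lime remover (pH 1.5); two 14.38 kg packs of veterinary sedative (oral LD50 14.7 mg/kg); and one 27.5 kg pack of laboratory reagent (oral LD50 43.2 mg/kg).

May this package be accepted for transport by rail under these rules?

No

pH 1.5 meets the Group R6 criterion (Corrosive), so the lime remover is Group R6.
With oral LD50 14.7 mg/kg (< 50 mg/kg), the veterinary sedative falls in Group R5.
The laboratory reagent has oral LD50 43.2 mg/kg, which is < 50 mg/kg, so it is Group R5 (Toxic).
Total Group R5: (two 14.38 kg packs = 28.76 kg) + 27.5 kg = 56.26 kg.
That exceeds the Group R5 rail limit of 50 kg.
Group R6 quantity: two 40 mL containers = 80 mL.
80 mL ≤ 100 mL (rail limit, Group R6) — within limit.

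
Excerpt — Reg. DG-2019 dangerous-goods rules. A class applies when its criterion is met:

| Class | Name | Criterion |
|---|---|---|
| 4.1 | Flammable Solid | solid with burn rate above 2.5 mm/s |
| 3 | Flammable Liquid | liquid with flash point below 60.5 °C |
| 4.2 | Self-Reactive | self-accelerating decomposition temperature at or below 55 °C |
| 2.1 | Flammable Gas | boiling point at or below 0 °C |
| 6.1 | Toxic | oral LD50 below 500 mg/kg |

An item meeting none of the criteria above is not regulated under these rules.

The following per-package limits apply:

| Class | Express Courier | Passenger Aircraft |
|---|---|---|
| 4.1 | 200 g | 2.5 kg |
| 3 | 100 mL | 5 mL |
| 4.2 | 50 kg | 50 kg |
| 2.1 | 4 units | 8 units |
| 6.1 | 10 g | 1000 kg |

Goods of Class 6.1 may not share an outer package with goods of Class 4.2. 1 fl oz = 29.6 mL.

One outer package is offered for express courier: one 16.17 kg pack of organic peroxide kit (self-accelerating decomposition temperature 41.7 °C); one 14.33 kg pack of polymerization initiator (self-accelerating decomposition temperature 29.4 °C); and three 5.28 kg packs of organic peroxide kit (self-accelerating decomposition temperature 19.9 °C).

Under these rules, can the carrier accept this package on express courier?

Yes

The organic peroxide kit has self-accelerating decomposition temperature 41.7 °C, which is ≤ 55 °C, so it is Class 4.2 (Self-Reactive).
With self-accelerating decomposition temperature 29.4 °C (≤ 55 °C), the polymerization initiator falls in Class 4.2.
Organic peroxide kit: self-accelerating decomposition temperature 19.9 °C ≤ 55 °C → Class 4.2 (Self-Reactive).
Total Class 4.2: 16.17 kg + 14.33 kg + (three 5.28 kg packs = 15.84 kg) = 46.34 kg.
That is within the Class 4.2 express courier limit of 50 kg.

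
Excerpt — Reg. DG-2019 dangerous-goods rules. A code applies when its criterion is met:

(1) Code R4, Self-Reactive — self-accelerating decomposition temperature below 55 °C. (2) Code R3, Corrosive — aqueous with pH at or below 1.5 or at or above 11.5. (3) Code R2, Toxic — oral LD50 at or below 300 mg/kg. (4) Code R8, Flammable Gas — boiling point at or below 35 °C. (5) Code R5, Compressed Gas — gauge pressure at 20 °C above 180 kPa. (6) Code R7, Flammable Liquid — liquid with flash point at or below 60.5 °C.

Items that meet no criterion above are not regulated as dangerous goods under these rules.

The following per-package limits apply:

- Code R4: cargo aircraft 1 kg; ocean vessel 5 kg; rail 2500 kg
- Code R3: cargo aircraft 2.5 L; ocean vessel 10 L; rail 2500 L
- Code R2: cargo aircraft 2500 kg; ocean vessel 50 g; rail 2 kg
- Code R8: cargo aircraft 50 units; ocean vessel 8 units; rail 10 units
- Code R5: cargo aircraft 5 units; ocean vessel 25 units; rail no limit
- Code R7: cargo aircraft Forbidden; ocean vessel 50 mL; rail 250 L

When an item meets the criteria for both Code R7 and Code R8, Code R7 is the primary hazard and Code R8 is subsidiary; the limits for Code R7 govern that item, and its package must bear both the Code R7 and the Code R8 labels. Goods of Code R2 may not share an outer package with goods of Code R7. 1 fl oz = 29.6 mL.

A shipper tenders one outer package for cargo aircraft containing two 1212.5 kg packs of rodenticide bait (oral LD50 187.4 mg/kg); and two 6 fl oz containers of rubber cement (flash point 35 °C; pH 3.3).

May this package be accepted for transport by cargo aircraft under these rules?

With oral LD50 187.4 mg/kg (≤ 300 mg/kg), the rodenticide bait falls in Code R2.
With flash point 35 °C (≤ 60.5 °C), the rubber cement falls in Code R7.
Code R2 quantity: two 1212.5 kg packs = 2425 kg.
2425 kg ≤ 2500 kg (cargo aircraft limit, Code R2) — within limit.
Code R7 quantity: two 6 fl oz containers = 355.2 mL.
Code R7 is Forbidden by cargo aircraft.
Code R2 and Code R7 may not share an outer package.

No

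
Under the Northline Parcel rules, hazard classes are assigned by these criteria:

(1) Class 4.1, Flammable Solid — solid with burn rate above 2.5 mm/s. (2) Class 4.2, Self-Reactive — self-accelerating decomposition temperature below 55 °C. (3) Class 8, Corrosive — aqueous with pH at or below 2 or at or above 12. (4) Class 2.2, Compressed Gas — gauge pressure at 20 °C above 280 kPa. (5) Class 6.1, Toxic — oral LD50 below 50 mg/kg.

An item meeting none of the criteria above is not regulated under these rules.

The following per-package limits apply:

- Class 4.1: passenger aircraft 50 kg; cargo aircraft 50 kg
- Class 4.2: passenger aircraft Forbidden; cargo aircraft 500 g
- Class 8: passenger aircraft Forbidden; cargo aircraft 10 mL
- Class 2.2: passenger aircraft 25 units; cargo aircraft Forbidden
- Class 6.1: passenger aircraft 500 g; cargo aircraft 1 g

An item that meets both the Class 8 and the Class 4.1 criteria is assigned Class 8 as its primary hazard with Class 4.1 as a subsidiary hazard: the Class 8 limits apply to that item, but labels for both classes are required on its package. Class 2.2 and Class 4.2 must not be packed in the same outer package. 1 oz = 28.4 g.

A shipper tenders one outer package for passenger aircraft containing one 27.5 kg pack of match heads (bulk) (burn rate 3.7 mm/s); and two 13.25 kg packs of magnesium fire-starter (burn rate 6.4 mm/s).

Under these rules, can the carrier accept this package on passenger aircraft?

Burn rate 3.7 mm/s meets the Class 4.1 criterion (Flammable Solid), so the match heads (bulk) are Class 4.1.
With burn rate 6.4 mm/s (> 2.5 mm/s), the magnesium fire-starter falls in Class 4.1.
Class 4.1 net quantity: 27.5 kg + (two 13.25 kg packs = 26.5 kg) = 54 kg.
54 kg exceeds the passenger aircraft limit of 50 kg for Class 4.1.

No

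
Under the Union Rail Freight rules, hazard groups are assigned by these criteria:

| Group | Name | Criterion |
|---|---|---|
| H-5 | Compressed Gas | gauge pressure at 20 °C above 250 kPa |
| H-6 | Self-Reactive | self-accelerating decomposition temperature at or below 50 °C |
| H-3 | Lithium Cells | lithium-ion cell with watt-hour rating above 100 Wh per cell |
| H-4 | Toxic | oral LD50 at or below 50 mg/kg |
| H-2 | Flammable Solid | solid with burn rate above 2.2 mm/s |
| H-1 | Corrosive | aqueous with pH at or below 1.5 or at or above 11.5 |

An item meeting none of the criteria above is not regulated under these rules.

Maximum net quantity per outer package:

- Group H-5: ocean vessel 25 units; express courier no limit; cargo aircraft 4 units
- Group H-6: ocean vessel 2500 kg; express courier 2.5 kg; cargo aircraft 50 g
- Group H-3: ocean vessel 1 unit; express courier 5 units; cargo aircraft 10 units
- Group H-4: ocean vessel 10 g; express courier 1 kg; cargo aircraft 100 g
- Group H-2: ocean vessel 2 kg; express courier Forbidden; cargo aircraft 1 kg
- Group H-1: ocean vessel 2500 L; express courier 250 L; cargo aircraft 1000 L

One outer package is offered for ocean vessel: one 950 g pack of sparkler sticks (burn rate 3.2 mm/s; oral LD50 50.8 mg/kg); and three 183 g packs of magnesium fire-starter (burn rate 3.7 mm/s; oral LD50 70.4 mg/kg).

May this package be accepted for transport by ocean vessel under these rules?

Sparkler sticks: burn rate 3.2 mm/s > 2.2 mm/s → Group H-2 (Flammable Solid).
The magnesium fire-starter has burn rate 3.7 mm/s, which is > 2.2 mm/s, so it is Group H-2 (Flammable Solid).
Total Group H-2: 950 g + (three 183 g packs = 549 g) = 1.499 kg.
1.499 kg is within the ocean vessel limit of 2 kg for Group H-2.

Yes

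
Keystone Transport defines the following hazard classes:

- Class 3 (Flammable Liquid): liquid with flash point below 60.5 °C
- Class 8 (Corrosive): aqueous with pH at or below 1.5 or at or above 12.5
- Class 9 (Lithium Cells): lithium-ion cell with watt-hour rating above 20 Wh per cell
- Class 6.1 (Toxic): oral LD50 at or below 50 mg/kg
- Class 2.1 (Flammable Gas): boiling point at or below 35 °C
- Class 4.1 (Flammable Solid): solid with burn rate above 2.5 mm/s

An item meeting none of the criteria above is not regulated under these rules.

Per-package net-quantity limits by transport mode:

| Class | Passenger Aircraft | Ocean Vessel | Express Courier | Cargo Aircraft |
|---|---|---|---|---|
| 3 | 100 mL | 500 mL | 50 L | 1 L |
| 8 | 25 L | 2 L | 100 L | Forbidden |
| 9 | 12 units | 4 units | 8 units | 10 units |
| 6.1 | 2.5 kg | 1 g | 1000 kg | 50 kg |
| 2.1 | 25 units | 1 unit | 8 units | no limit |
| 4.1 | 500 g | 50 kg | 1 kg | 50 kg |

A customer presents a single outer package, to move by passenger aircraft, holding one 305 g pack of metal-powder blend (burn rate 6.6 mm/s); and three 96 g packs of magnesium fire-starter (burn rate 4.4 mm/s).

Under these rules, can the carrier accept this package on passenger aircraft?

Burn rate 6.6 mm/s meets the Class 4.1 criterion (Flammable Solid), so the metal-powder blend is Class 4.1.
Magnesium fire-starter: burn rate 4.4 mm/s > 2.5 mm/s → Class 4.1 (Flammable Solid).
Total Class 4.1: 305 g + (three 96 g packs = 288 g) = 593 g.
593 g exceeds the passenger aircraft limit of 500 g for Class 4.1.

No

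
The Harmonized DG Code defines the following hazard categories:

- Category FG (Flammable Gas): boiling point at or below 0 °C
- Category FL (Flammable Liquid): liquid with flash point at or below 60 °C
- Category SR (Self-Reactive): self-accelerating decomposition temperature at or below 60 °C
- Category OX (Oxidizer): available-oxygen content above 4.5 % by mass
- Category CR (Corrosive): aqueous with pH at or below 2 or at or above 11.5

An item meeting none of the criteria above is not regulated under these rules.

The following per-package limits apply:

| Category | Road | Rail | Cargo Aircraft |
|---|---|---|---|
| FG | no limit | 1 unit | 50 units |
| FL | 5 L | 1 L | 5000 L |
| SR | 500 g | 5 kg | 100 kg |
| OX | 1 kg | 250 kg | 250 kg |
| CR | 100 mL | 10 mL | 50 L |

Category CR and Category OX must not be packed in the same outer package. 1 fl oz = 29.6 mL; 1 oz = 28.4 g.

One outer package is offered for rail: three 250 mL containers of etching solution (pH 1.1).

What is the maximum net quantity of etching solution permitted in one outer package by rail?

With pH 1.1 (≤ 2), the etching solution falls in Category CR.
The rail limit for Category CR is 10 mL.

10 mL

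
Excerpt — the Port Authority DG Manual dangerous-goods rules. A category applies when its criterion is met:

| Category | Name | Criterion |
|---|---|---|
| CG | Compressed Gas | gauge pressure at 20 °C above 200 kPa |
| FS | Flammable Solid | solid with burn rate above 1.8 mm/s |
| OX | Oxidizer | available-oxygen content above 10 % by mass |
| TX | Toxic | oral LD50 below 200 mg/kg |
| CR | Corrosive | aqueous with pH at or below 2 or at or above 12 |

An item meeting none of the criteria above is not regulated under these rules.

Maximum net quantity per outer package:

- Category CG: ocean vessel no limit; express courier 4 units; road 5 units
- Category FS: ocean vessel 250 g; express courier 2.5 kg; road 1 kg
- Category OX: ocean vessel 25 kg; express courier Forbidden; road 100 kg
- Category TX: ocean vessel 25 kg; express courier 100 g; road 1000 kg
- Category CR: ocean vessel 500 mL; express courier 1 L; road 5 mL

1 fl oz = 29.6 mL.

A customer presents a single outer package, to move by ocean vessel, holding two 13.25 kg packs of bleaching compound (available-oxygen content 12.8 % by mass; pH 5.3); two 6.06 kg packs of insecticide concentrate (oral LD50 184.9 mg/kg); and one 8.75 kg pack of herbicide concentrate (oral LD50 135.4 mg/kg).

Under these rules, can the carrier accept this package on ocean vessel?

No

Available-oxygen content 12.8 % by mass meets the Category OX criterion (Oxidizer), so the bleaching compound is Category OX.
Insecticide concentrate: oral LD50 184.9 mg/kg < 200 mg/kg → Category TX (Toxic).
With oral LD50 135.4 mg/kg (< 200 mg/kg), the herbicide concentrate falls in Category TX.
Category TX net quantity: (two 6.06 kg packs = 12.12 kg) + 8.75 kg = 20.87 kg.
20.87 kg is within the ocean vessel limit of 25 kg for Category TX.
Category OX quantity: two 13.25 kg packs = 26.5 kg.
26.5 kg exceeds the ocean vessel limit of 25 kg for Category OX.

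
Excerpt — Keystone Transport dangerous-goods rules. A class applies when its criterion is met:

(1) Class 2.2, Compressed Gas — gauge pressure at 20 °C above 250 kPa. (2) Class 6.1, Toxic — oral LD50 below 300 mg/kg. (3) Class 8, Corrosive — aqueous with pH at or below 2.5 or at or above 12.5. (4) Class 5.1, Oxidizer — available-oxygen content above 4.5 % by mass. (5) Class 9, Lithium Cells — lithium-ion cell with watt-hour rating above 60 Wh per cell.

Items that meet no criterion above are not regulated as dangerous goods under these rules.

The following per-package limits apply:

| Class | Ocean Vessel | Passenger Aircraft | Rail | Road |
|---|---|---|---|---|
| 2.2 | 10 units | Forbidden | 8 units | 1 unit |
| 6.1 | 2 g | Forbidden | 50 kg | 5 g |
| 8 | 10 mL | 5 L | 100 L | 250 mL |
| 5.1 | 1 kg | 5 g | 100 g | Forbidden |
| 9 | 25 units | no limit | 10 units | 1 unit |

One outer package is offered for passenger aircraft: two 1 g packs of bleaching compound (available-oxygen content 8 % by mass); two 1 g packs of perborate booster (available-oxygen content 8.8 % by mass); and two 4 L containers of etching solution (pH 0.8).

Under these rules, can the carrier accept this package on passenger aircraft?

No

With available-oxygen content 8 % by mass (> 4.5 % by mass), the bleaching compound falls in Class 5.1.
Available-oxygen content 8.8 % by mass meets the Class 5.1 criterion (Oxidizer), so the perborate booster is Class 5.1.
Etching solution: pH 0.8 ≤ 2.5 → Class 8 (Corrosive).
Class 5.1 net quantity: (two 1 g packs = 2 g) + (two 1 g packs = 2 g) = 4 g.
That is within the Class 5.1 passenger aircraft limit of 5 g.
Class 8 quantity: two 4 L containers = 8 L.
That exceeds the Class 8 passenger aircraft limit of 5 L.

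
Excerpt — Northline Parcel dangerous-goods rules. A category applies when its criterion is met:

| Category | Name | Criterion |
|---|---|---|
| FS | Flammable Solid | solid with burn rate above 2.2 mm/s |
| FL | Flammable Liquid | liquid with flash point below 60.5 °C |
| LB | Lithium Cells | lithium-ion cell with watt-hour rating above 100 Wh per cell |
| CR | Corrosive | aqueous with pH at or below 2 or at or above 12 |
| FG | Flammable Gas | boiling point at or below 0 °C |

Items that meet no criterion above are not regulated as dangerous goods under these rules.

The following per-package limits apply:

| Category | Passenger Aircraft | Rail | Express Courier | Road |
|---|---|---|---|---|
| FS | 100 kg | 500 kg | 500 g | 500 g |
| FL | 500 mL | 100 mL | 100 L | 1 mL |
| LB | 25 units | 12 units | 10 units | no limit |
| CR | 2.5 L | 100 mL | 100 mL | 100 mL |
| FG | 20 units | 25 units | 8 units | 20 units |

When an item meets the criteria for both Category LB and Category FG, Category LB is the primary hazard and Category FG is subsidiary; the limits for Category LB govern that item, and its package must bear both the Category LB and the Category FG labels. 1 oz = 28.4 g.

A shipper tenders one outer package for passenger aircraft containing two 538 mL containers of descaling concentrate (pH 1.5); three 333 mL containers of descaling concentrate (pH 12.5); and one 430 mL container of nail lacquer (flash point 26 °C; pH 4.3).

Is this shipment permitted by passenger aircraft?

Yes

pH 1.5 meets the Category CR criterion (Corrosive), so the descaling concentrate is Category CR.
With pH 12.5 (≥ 12), the descaling concentrate falls in Category CR.
With flash point 26 °C (< 60.5 °C), the nail lacquer falls in Category FL.
Category CR net quantity: (two 538 mL containers = 1.076 L) + (three 333 mL containers = 999 mL) = 2.075 L.
2.075 L ≤ 2.5 L (passenger aircraft limit, Category CR) — within limit.
Category FL quantity: 430 mL.
430 mL ≤ 500 mL (passenger aircraft limit, Category FL) — within limit.
Every hazard category is within its passenger aircraft limit and no segregation rule is violated.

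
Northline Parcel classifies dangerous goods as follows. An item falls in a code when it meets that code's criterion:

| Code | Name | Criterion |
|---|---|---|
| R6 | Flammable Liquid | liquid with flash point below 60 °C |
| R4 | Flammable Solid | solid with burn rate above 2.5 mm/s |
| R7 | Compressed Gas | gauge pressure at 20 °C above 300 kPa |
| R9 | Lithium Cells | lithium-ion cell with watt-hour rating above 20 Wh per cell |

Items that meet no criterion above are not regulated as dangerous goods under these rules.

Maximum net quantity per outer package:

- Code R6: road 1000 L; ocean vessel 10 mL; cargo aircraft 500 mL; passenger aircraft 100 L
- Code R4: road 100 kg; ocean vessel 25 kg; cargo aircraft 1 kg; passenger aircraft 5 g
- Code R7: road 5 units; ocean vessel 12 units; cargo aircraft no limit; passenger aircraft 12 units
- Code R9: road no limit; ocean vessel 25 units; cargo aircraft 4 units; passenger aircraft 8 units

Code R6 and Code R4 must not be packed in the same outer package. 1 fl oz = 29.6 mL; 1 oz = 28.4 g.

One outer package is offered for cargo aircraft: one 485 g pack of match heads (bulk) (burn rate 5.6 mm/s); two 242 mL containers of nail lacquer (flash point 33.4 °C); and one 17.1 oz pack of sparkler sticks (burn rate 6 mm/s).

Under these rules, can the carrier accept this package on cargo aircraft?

The match heads (bulk) have burn rate 5.6 mm/s, which is > 2.5 mm/s, so they are Code R4 (Flammable Solid).
The nail lacquer has flash point 33.4 °C, which is < 60 °C, so it is Code R6 (Flammable Liquid).
The sparkler sticks have burn rate 6 mm/s, which is > 2.5 mm/s, so they are Code R4 (Flammable Solid).
Code R6 quantity: two 242 mL containers = 484 mL.
That is within the Code R6 cargo aircraft limit of 500 mL.
Total Code R4: 485 g + (one 17.1 oz pack = 485.64 g) = 970.64 g.
That is within the Code R4 cargo aircraft limit of 1 kg.
Code R6 and Code R4 may not share an outer package.

No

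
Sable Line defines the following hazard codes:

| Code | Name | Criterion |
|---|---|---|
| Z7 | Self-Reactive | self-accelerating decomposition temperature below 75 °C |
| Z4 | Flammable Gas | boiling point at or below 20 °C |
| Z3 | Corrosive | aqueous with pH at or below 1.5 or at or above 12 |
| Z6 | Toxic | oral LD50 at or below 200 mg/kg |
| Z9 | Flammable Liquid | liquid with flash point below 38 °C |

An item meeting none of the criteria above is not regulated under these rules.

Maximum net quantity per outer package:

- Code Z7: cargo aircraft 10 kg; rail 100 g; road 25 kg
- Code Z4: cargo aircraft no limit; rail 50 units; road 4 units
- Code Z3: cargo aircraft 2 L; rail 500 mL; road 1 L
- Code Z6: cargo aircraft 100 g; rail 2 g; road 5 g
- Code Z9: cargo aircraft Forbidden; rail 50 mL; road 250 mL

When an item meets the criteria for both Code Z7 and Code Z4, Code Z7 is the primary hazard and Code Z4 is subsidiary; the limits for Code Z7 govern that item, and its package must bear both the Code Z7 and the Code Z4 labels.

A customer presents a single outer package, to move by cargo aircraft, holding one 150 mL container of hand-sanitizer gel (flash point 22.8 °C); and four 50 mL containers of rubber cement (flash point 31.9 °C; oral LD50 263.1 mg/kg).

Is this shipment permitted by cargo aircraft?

No

The hand-sanitizer gel has flash point 22.8 °C, which is < 38 °C, so it is Code Z9 (Flammable Liquid).
Rubber cement: flash point 31.9 °C < 38 °C → Code Z9 (Flammable Liquid).
Code Z9 net quantity: 150 mL + (four 50 mL containers = 200 mL) = 350 mL.
By cargo aircraft, Code Z9 is Forbidden regardless of quantity.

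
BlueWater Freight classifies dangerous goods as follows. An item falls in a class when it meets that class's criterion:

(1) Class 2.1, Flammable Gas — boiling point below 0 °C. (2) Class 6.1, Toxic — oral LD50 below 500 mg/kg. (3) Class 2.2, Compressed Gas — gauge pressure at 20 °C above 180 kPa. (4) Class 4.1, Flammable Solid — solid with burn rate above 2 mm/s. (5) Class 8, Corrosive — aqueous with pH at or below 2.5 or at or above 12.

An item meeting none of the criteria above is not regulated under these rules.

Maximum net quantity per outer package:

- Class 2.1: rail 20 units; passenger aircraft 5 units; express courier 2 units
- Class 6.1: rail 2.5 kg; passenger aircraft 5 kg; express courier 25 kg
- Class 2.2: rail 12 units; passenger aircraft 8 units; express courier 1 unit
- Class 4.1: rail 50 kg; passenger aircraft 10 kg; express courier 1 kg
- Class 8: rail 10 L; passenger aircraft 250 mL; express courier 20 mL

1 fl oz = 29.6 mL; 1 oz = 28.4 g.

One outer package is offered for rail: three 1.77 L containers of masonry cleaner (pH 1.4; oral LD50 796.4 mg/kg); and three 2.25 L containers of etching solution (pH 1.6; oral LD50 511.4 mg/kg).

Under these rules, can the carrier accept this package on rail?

No

Masonry cleaner: pH 1.4 ≤ 2.5 → Class 8 (Corrosive).
pH 1.6 meets the Class 8 criterion (Corrosive), so the etching solution is Class 8.
Class 8 net quantity: (three 1.77 L containers = 5.31 L) + (three 2.25 L containers = 6.75 L) = 12.06 L.
12.06 L exceeds the rail limit of 10 L for Class 8.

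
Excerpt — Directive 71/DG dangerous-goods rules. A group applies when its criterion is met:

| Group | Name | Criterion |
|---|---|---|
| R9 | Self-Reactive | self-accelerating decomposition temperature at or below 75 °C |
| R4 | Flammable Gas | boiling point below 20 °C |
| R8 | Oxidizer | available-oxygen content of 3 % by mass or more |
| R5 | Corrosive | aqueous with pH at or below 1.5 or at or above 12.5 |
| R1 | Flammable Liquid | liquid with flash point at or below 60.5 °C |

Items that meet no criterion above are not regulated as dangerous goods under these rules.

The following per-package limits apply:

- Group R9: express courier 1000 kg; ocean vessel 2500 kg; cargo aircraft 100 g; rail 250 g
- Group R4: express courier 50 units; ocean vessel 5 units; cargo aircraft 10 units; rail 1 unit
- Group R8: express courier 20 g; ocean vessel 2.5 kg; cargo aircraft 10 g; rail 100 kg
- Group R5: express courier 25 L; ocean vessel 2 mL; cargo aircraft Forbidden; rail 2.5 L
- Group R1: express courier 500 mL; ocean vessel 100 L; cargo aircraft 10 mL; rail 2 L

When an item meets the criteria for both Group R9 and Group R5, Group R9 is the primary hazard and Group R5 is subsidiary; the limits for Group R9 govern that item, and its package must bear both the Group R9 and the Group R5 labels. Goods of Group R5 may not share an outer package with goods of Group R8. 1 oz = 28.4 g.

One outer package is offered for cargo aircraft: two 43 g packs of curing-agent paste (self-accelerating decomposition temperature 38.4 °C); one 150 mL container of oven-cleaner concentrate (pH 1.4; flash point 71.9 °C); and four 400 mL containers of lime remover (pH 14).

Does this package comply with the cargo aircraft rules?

Self-accelerating decomposition temperature 38.4 °C meets the Group R9 criterion (Self-Reactive), so the curing-agent paste is Group R9.
The oven-cleaner concentrate has pH 1.4, which is ≤ 1.5, so it is Group R5 (Corrosive).
The lime remover has pH 14, which is ≥ 12.5, so it is Group R5 (Corrosive).
Total Group R5: 150 mL + (four 400 mL containers = 1.6 L) = 1.75 L.
By cargo aircraft, Group R5 is Forbidden regardless of quantity.
Group R9 quantity: two 43 g packs = 86 g.
86 g is within the cargo aircraft limit of 100 g for Group R9.
The segregation rule (Group R5 with Group R8) does not apply to Group R5 with Group R9.

No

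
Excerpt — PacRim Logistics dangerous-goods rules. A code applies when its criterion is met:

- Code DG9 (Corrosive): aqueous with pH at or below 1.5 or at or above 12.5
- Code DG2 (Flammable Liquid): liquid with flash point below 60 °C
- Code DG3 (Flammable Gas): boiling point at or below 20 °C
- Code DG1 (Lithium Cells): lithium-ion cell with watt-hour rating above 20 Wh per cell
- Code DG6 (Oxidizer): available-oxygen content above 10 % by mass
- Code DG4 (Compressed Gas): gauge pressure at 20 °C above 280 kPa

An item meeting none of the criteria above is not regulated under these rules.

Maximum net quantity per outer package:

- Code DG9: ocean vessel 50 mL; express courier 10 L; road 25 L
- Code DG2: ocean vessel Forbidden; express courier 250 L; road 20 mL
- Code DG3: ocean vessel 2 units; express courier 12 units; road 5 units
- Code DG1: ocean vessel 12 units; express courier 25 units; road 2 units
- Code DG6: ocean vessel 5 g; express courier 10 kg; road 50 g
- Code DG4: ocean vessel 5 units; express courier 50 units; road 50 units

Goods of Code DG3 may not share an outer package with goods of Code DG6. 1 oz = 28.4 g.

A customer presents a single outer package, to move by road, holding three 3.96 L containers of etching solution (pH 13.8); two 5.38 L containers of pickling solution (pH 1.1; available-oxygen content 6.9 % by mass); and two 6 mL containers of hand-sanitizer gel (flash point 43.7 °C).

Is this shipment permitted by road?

With pH 13.8 (≥ 12.5), the etching solution falls in Code DG9.
The pickling solution has pH 1.1, which is ≤ 1.5, so it is Code DG9 (Corrosive).
The hand-sanitizer gel has flash point 43.7 °C, which is < 60 °C, so it is Code DG2 (Flammable Liquid).
Total Code DG9: (three 3.96 L containers = 11.88 L) + (two 5.38 L containers = 10.76 L) = 22.64 L.
That is within the Code DG9 road limit of 25 L.
Code DG2 quantity: two 6 mL containers = 12 mL.
12 mL ≤ 20 mL (road limit, Code DG2) — within limit.
The segregation rule (Code DG3 with Code DG6) does not apply to Code DG9 with Code DG2.
Every hazard code is within its road limit and no segregation rule is violated.

Yes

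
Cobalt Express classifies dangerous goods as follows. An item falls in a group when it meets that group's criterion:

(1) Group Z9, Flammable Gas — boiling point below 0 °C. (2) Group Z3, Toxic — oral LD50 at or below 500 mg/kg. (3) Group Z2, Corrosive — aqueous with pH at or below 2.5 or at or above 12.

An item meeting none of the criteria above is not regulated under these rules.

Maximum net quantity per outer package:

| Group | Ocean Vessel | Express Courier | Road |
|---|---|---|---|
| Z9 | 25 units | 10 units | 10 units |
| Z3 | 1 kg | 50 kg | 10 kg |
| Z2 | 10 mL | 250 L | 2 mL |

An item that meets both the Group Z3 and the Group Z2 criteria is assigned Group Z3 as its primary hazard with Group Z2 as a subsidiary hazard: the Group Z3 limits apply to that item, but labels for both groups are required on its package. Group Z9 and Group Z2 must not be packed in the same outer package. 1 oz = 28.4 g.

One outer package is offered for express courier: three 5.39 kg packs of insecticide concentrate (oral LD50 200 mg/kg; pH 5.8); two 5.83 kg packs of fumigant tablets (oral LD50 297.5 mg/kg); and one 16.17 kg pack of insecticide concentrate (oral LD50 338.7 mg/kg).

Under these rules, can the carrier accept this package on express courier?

Yes

With oral LD50 200 mg/kg (≤ 500 mg/kg), the insecticide concentrate falls in Group Z3.
Fumigant tablets: oral LD50 297.5 mg/kg ≤ 500 mg/kg → Group Z3 (Toxic).
With oral LD50 338.7 mg/kg (≤ 500 mg/kg), the insecticide concentrate falls in Group Z3.
Group Z3 net quantity: (three 5.39 kg packs = 16.17 kg) + (two 5.83 kg packs = 11.66 kg) + 16.17 kg = 44 kg.
44 kg ≤ 50 kg (express courier limit, Group Z3) — within limit.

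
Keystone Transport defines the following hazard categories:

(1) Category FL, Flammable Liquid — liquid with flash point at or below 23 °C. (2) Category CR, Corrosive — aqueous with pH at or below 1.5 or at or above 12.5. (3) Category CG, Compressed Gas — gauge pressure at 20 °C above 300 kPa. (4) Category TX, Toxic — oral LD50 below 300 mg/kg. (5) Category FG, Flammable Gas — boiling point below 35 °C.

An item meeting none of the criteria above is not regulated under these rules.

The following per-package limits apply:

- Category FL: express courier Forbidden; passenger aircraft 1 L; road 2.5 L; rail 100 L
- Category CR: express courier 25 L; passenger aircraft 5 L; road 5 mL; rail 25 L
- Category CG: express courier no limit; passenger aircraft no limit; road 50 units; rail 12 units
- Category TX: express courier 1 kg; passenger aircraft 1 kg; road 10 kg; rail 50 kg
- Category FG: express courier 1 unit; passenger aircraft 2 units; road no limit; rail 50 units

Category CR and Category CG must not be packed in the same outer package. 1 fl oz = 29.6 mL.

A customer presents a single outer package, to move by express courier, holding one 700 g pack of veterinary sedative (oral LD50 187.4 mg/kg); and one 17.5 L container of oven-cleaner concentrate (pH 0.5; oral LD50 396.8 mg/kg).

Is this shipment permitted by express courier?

With oral LD50 187.4 mg/kg (< 300 mg/kg), the veterinary sedative falls in Category TX.
The oven-cleaner concentrate has pH 0.5, which is ≤ 1.5, so it is Category CR (Corrosive).
Category TX quantity: 700 g.
700 g is within the express courier limit of 1 kg for Category TX.
Category CR quantity: 17.5 L.
17.5 L ≤ 25 L (express courier limit, Category CR) — within limit.
The segregation rule (Category CR with Category CG) does not apply to Category TX with Category CR.
Every hazard category is within its express courier limit and no segregation rule is violated.

Yes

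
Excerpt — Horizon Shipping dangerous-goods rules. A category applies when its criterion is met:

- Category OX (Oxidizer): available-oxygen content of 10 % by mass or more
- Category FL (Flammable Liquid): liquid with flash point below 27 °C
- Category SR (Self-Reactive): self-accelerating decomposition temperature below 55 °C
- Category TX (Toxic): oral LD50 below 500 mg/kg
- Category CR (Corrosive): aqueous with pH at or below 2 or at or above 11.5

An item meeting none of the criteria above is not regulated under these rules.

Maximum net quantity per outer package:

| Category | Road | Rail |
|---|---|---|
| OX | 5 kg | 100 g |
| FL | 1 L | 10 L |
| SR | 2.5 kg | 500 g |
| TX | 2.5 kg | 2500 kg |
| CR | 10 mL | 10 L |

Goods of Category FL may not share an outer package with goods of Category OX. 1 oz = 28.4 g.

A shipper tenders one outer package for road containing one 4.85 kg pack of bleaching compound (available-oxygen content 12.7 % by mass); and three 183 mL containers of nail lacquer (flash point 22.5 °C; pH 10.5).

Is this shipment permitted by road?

No

With available-oxygen content 12.7 % by mass (≥ 10 % by mass), the bleaching compound falls in Category OX.
With flash point 22.5 °C (< 27 °C), the nail lacquer falls in Category FL.
Category FL quantity: three 183 mL containers = 549 mL.
549 mL ≤ 1 L (road limit, Category FL) — within limit.
Category OX quantity: 4.85 kg.
4.85 kg is within the road limit of 5 kg for Category OX.
Category FL and Category OX may not share an outer package.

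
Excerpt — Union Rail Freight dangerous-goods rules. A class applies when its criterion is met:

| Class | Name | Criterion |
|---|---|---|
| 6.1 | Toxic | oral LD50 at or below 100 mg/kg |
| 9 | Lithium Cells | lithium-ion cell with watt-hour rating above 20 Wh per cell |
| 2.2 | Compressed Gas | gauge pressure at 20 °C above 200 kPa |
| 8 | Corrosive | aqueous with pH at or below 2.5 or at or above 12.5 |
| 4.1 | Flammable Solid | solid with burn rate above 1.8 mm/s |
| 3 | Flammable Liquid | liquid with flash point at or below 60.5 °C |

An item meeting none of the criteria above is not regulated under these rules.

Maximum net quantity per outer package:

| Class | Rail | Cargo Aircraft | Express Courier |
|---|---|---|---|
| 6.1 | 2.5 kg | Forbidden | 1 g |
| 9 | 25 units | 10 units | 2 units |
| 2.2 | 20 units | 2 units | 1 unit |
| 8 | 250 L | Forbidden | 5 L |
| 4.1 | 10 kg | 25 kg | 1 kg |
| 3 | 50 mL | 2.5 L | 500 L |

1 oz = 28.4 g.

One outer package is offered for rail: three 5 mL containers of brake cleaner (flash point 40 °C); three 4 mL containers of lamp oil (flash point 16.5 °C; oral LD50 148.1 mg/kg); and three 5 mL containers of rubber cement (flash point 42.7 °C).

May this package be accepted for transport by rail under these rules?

Yes

Brake cleaner: flash point 40 °C ≤ 60.5 °C → Class 3 (Flammable Liquid).
The lamp oil has flash point 16.5 °C, which is ≤ 60.5 °C, so it is Class 3 (Flammable Liquid).
Flash point 42.7 °C meets the Class 3 criterion (Flammable Liquid), so the rubber cement is Class 3.
Total Class 3: (three 5 mL containers = 15 mL) + (three 4 mL containers = 12 mL) + (three 5 mL containers = 15 mL) = 42 mL.
That is within the Class 3 rail limit of 50 mL.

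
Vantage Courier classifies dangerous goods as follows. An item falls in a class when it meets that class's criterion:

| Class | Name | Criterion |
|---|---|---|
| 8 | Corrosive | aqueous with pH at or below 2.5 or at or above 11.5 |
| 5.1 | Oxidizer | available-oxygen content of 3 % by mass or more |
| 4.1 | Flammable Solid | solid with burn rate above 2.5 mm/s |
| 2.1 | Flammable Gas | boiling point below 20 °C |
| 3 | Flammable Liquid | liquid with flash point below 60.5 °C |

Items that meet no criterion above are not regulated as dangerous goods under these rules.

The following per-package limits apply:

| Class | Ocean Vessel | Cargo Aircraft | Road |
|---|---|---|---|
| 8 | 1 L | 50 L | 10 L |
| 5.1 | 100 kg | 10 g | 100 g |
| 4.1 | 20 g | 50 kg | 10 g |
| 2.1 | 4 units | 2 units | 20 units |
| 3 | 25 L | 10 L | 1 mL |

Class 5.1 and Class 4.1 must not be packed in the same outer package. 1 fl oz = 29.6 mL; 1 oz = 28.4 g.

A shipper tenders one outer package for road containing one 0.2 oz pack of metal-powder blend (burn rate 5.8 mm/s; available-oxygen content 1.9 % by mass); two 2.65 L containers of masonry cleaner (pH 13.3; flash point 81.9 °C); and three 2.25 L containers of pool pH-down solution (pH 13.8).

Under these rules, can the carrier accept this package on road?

No

With burn rate 5.8 mm/s (> 2.5 mm/s), the metal-powder blend falls in Class 4.1.
The masonry cleaner has pH 13.3, which is ≥ 11.5, so it is Class 8 (Corrosive).
Pool pH-down solution: pH 13.8 ≥ 11.5 → Class 8 (Corrosive).
Class 8 net quantity: (two 2.65 L containers = 5.3 L) + (three 2.25 L containers = 6.75 L) = 12.05 L.
12.05 L > 10 L (road limit, Class 8) — over the limit.
Class 4.1 quantity: one 0.2 oz pack = 5.68 g.
5.68 g is within the road limit of 10 g for Class 4.1.
The segregation rule (Class 5.1 with Class 4.1) does not apply to Class 8 with Class 4.1.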